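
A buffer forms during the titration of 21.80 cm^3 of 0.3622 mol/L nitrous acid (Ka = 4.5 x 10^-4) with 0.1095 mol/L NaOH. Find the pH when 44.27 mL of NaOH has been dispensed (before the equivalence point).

Initial n(HNO2) = 0.3622 x 0.02180 = 0.007896 mol.
n(NaOH) added = 0.1095 x 0.04427 = 0.004848 mol, converting that many moles of HNO2 to NO2-.
Remaining n(HNO2) = 0.003048 mol; n(NO2-) = 0.004848 mol.
By Henderson-Hasselbalch, pH = pKa + log([A^-]/[HA]) = 3.35 + log(0.004848/0.003048) = 3.35 + (+0.20) = 3.55.

3.55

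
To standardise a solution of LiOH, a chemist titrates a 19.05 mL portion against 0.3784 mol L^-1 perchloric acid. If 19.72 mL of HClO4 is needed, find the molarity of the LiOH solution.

n(HClO4) delivered = 0.3784 x 0.01972 = 0.007462 mol.
For a 1:1 reaction, n(LiOH) = 0.007462 mol.
[LiOH] = 0.007462 mol / 0.01905 L = 0.392 M.

0.392 M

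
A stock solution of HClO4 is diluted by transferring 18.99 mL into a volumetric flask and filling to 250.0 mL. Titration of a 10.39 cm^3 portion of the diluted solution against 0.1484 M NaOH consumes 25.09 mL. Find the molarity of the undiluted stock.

n(NaOH) = 0.1484 x 0.02509 = 0.003723 mol.
n(HClO4) in the aliquot = 0.003723 mol.
[diluted HClO4] = 0.003723 / 0.01039 = 0.3584 M.
Dilution factor = 250.0/18.99 = 13.16, so [stock] = 0.3584 x 13.16 = 4.72 M.

4.72 M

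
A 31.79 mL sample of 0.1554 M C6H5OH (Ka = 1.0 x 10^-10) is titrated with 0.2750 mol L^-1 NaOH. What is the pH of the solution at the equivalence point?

n(C6H5OH) = 0.1554 x 0.03179 = 0.004940 mol; V(NaOH) at equivalence = 0.004940/0.2750 = 0.01796 L.
At equivalence all the acid is converted to C6H5O-; total volume = 0.03179 + 0.01796 = 0.04975 L, so [C6H5O-] = 0.004940/0.04975 = 0.09929 M.
Kb = Kw/Ka = 1.0e-14 / 1.0 x 10^-10 = 0.000100.
[OH^-] = sqrt(Kb x [C6H5O-]) = sqrt(0.000100 x 0.09929) = 0.00315 M.
pOH = 2.50, so pH = 14.00 - 2.50 = 11.50.

11.50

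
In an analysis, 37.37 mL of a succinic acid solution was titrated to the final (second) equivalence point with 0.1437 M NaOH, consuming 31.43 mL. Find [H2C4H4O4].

0.0604 M

n(NaOH) = 0.1437 x 0.03143 = 0.004516 mol.
At the final (second) equivalence point, 2 mol OH^- react per mol H2C4H4O4, so n(H2C4H4O4) = 0.004516 / 2 = 0.002258 mol.
[H2C4H4O4] = 0.002258 / 0.03737 L = 0.0604 M.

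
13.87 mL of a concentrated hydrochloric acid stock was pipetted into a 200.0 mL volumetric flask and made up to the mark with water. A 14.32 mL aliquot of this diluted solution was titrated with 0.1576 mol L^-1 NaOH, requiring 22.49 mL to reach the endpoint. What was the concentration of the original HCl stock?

3.57 M

n(NaOH) = 0.1576 x 0.02249 = 0.003544 mol.
n(HCl) in the aliquot = 0.003544 mol.
[diluted HCl] = 0.003544 / 0.01432 = 0.2475 M.
Dilution factor = 200.0/13.87 = 14.42, so [stock] = 0.2475 x 14.42 = 3.57 M.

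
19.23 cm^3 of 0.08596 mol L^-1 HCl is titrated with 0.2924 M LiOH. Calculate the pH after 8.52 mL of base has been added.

12.48

n(acid) = 0.08596 x 0.01923 = 0.001653 mol; n(LiOH) added = 0.2924 x 0.008520 = 0.002491 mol.
Base is in excess by 0.002491 - 0.001653 = 0.0008382 mol in a total volume of 0.02775 L.
[OH^-] = 0.0008382/0.02775 = 0.03021 M, so pOH = 1.52 and pH = 14.00 - 1.52 = 12.48.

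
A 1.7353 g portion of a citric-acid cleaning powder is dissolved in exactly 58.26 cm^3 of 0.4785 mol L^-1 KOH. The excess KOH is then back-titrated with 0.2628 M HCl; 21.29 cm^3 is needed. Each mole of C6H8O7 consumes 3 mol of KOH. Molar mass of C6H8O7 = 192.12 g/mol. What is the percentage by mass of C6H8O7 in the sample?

82.2%

Total n(KOH) added = 0.4785 x 0.05826 = 0.02788 mol.
n(HCl) used = 0.2628 x 0.02129 = 0.005595 mol, which equals the excess n(KOH).
So n(KOH) consumed by the sample = 0.02788 - 0.005595 = 0.02228 mol.
n(C6H8O7) = 0.02228 / 3 = 0.007427 mol.
mass C6H8O7 = 0.007427 x 192.12 = 1.427 g, so %C6H8O7 = 1.427/1.7353 x 100 = 82.2%.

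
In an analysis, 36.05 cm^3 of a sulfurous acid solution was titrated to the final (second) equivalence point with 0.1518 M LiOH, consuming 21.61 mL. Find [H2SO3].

n(LiOH) = 0.1518 x 0.02161 = 0.003280 mol.
At the final (second) equivalence point, 2 mol OH^- react per mol H2SO3, so n(H2SO3) = 0.003280 / 2 = 0.001640 mol.
[H2SO3] = 0.001640 / 0.03605 L = 0.0455 M.

0.0455 M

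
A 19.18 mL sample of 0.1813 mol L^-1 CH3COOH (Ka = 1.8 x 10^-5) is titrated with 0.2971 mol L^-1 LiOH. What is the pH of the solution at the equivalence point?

n(CH3COOH) = 0.1813 x 0.01918 = 0.003477 mol; V(LiOH) at equivalence = 0.003477/0.2971 = 0.01170 L.
At equivalence all the acid is converted to CH3COO-; total volume = 0.01918 + 0.01170 = 0.03088 L, so [CH3COO-] = 0.003477/0.03088 = 0.1126 M.
Kb = Kw/Ka = 1.0e-14 / 1.8 x 10^-5 = 5.56e-10.
[OH^-] = sqrt(Kb x [CH3COO-]) = sqrt(5.56e-10 x 0.1126) = 7.91e-6 M.
pOH = 5.10, so pH = 14.00 - 5.10 = 8.90.

8.90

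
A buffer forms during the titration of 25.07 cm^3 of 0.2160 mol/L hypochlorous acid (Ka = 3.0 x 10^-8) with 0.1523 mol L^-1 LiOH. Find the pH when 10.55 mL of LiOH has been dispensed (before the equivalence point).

Initial n(HClO) = 0.2160 x 0.02507 = 0.005415 mol.
n(LiOH) added = 0.1523 x 0.01055 = 0.001607 mol, converting that many moles of HClO to ClO-.
Remaining n(HClO) = 0.003808 mol; n(ClO-) = 0.001607 mol.
By Henderson-Hasselbalch, pH = pKa + log([A^-]/[HA]) = 7.52 + log(0.001607/0.003808) = 7.52 + (-0.37) = 7.15.

7.15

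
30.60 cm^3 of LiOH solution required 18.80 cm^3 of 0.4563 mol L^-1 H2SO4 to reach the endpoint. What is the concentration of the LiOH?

n(H2SO4) delivered = 0.4563 x 0.01880 = 0.008578 mol.
The reaction is 2 LiOH + 1 H2SO4, so n(LiOH) = 0.008578 x 2/1 = 0.01716 mol.
[LiOH] = 0.01716 mol / 0.03060 L = 0.561 M.

0.561 M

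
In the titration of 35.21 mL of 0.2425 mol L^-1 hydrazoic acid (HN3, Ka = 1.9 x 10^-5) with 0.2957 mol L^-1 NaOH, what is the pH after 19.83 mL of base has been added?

Initial n(HN3) = 0.2425 x 0.03521 = 0.008538 mol.
n(NaOH) added = 0.2957 x 0.01983 = 0.005864 mol, converting that many moles of HN3 to N3-.
Remaining n(HN3) = 0.002675 mol; n(N3-) = 0.005864 mol.
By Henderson-Hasselbalch, pH = pKa + log([A^-]/[HA]) = 4.72 + log(0.005864/0.002675) = 4.72 + (+0.34) = 5.06.

5.06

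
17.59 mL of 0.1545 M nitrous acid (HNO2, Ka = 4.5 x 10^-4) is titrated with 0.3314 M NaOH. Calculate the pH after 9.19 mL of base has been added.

n(acid) = 0.1545 x 0.01759 = 0.002718 mol; n(NaOH) added = 0.3314 x 0.009190 = 0.003046 mol.
Base is in excess by 0.003046 - 0.002718 = 0.0003279 mol in a total volume of 0.02678 L.
[OH^-] = 0.0003279/0.02678 = 0.01224 M, so pOH = 1.91 and pH = 14.00 - 1.91 = 12.09.

12.09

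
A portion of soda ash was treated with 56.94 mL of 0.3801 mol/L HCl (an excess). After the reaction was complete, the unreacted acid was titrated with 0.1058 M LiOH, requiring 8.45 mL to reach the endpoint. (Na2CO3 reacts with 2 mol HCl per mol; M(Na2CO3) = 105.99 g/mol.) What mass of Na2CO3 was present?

Total n(HCl) added = 0.3801 x 0.05694 = 0.02164 mol.
n(LiOH) used = 0.1058 x 0.008450 = 0.0008940 mol, which equals the excess n(HCl).
So n(HCl) consumed by the sample = 0.02164 - 0.0008940 = 0.02075 mol.
n(Na2CO3) = 0.02075 / 2 = 0.01037 mol.
mass = 0.01037 mol x 105.99 g/mol = 1.10 g.

1.10 g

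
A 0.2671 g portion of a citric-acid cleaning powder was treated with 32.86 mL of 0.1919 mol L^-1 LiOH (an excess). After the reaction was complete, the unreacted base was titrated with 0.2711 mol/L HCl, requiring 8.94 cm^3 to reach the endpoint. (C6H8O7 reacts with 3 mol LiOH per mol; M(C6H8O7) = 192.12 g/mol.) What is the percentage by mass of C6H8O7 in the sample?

93.1%

Total n(LiOH) added = 0.1919 x 0.03286 = 0.006306 mol.
n(HCl) used = 0.2711 x 0.008940 = 0.002424 mol, which equals the excess n(LiOH).
So n(LiOH) consumed by the sample = 0.006306 - 0.002424 = 0.003882 mol.
n(C6H8O7) = 0.003882 / 3 = 0.001294 mol.
mass C6H8O7 = 0.001294 x 192.12 = 0.2486 g, so %C6H8O7 = 0.2486/0.2671 x 100 = 93.1%.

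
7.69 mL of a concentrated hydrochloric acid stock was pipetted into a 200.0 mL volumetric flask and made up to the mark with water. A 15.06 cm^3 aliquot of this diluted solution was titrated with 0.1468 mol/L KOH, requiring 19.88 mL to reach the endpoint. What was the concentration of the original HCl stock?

5.04 M

n(KOH) = 0.1468 x 0.01988 = 0.002918 mol.
n(HCl) in the aliquot = 0.002918 mol.
[diluted HCl] = 0.002918 / 0.01506 = 0.1938 M.
Dilution factor = 200.0/7.690 = 26.01, so [stock] = 0.1938 x 26.01 = 5.04 M.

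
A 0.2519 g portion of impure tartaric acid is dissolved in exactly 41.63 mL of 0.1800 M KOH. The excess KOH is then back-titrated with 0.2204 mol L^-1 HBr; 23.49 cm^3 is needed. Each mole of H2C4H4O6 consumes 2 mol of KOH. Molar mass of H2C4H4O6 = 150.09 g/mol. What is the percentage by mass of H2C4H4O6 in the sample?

Total n(KOH) added = 0.1800 x 0.04163 = 0.007493 mol.
n(HBr) used = 0.2204 x 0.02349 = 0.005177 mol, which equals the excess n(KOH).
So n(KOH) consumed by the sample = 0.007493 - 0.005177 = 0.002316 mol.
n(H2C4H4O6) = 0.002316 / 2 = 0.001158 mol.
mass H2C4H4O6 = 0.001158 x 150.09 = 0.1738 g, so %H2C4H4O6 = 0.1738/0.2519 x 100 = 69.0%.

69.0%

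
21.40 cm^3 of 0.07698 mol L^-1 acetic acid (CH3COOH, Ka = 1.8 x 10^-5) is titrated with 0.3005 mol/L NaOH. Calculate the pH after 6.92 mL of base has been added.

n(acid) = 0.07698 x 0.02140 = 0.001647 mol; n(NaOH) added = 0.3005 x 0.006920 = 0.002079 mol.
Base is in excess by 0.002079 - 0.001647 = 0.0004321 mol in a total volume of 0.02832 L.
[OH^-] = 0.0004321/0.02832 = 0.01526 M, so pOH = 1.82 and pH = 14.00 - 1.82 = 12.18.

12.18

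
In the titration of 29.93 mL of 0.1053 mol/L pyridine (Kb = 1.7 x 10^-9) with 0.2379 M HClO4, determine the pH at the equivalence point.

n(C5H5N) = 0.1053 x 0.02993 = 0.003152 mol; V(HClO4) at equivalence = 0.003152/0.2379 = 0.01325 L.
At equivalence the base is fully converted to C5H5NH+; total volume = 0.04318 L, so [C5H5NH+] = 0.003152/0.04318 = 0.07299 M.
Ka(C5H5NH+) = Kw/Kb = 1.0e-14 / 1.7 x 10^-9 = 5.88e-6.
[H^+] = sqrt(Ka x [C5H5NH+]) = sqrt(5.88e-6 x 0.07299) = 0.000655 M.
pH = -log(0.000655) = 3.18.

3.18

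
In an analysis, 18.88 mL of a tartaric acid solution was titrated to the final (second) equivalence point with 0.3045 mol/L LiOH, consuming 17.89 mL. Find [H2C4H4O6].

0.144 M

n(LiOH) = 0.3045 x 0.01789 = 0.005448 mol.
At the final (second) equivalence point, 2 mol OH^- react per mol H2C4H4O6, so n(H2C4H4O6) = 0.005448 / 2 = 0.002724 mol.
[H2C4H4O6] = 0.002724 / 0.01888 L = 0.144 M.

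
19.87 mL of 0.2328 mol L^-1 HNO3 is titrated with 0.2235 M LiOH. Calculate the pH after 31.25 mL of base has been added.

12.66

n(acid) = 0.2328 x 0.01987 = 0.004626 mol; n(LiOH) added = 0.2235 x 0.03125 = 0.006984 mol.
Base is in excess by 0.006984 - 0.004626 = 0.002359 mol in a total volume of 0.05112 L.
[OH^-] = 0.002359/0.05112 = 0.04614 M, so pOH = 1.34 and pH = 14.00 - 1.34 = 12.66.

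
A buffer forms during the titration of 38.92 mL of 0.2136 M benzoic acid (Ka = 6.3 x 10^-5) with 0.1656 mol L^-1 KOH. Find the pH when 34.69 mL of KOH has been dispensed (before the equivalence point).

4.55

Initial n(C6H5COOH) = 0.2136 x 0.03892 = 0.008313 mol.
n(KOH) added = 0.1656 x 0.03469 = 0.005745 mol, converting that many moles of C6H5COOH to C6H5COO-.
Remaining n(C6H5COOH) = 0.002569 mol; n(C6H5COO-) = 0.005745 mol.
By Henderson-Hasselbalch, pH = pKa + log([A^-]/[HA]) = 4.20 + log(0.005745/0.002569) = 4.20 + (+0.35) = 4.55.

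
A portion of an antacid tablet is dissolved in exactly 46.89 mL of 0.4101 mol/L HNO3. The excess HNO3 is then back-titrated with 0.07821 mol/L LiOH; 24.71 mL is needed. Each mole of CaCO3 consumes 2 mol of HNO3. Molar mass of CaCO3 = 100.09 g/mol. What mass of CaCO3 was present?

0.866 g

Total n(HNO3) added = 0.4101 x 0.04689 = 0.01923 mol.
n(LiOH) used = 0.07821 x 0.02471 = 0.001933 mol, which equals the excess n(HNO3).
So n(HNO3) consumed by the sample = 0.01923 - 0.001933 = 0.01730 mol.
n(CaCO3) = 0.01730 / 2 = 0.008649 mol.
mass = 0.008649 mol x 100.09 g/mol = 0.866 g.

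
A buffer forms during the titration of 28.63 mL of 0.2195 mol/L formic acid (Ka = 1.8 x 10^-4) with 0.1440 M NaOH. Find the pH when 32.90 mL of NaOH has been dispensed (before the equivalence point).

4.23

Initial n(HCOOH) = 0.2195 x 0.02863 = 0.006284 mol.
n(NaOH) added = 0.1440 x 0.03290 = 0.004738 mol, converting that many moles of HCOOH to HCOO-.
Remaining n(HCOOH) = 0.001547 mol; n(HCOO-) = 0.004738 mol.
By Henderson-Hasselbalch, pH = pKa + log([A^-]/[HA]) = 3.74 + log(0.004738/0.001547) = 3.74 + (+0.49) = 4.23.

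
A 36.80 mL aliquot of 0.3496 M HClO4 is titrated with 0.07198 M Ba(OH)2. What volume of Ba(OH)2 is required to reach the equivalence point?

n(HClO4) = 0.3496 mol/L x 0.03680 L = 0.01287 mol.
The neutralisation is 2 HClO4 : 1 Ba(OH)2, so n(Ba(OH)2) = 0.01287 x 1/2 = 0.006433 mol.
V(Ba(OH)2) = 0.006433 / 0.07198 = 0.08937 L = 89.4 mL.

89.4 mL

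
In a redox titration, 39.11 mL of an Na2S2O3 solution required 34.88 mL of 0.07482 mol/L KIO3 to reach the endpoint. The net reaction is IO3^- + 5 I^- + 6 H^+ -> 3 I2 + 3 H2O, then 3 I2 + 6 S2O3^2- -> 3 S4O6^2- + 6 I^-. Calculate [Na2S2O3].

n(KIO3) = 0.07482 x 0.03488 = 0.002610 mol.
From the balanced equation, 1 mol KIO3 reacts with 6 mol Na2S2O3, so n(Na2S2O3) = 0.002610 x 6/1 = 0.01566 mol.
[Na2S2O3] = 0.01566 / 0.03911 L = 0.400 M.

0.400 M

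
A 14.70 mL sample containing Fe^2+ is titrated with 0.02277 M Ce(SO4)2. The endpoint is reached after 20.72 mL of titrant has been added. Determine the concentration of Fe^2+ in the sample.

0.0321 M

n(Ce(SO4)2) = 0.02277 x 0.02072 = 0.0004718 mol.
From the balanced equation, 1 mol Ce(SO4)2 reacts with 1 mol Fe^2+, so n(Fe^2+) = 0.0004718 x 1/1 = 0.0004718 mol.
[Fe^2+] = 0.0004718 / 0.01470 L = 0.0321 M.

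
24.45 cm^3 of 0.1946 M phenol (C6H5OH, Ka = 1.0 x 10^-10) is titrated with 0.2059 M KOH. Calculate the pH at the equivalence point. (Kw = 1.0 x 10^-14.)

11.50

n(C6H5OH) = 0.1946 x 0.02445 = 0.004758 mol; V(KOH) at equivalence = 0.004758/0.2059 = 0.02311 L.
At equivalence all the acid is converted to C6H5O-; total volume = 0.02445 + 0.02311 = 0.04756 L, so [C6H5O-] = 0.004758/0.04756 = 0.1000 M.
Kb = Kw/Ka = 1.0e-14 / 1.0 x 10^-10 = 0.000100.
[OH^-] = sqrt(Kb x [C6H5O-]) = sqrt(0.000100 x 0.1000) = 0.00316 M.
pOH = 2.50, so pH = 14.00 - 2.50 = 11.50.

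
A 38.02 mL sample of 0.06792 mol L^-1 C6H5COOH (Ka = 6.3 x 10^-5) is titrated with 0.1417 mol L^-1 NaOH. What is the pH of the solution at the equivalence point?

8.43

n(C6H5COOH) = 0.06792 x 0.03802 = 0.002582 mol; V(NaOH) at equivalence = 0.002582/0.1417 = 0.01822 L.
At equivalence all the acid is converted to C6H5COO-; total volume = 0.03802 + 0.01822 = 0.05624 L, so [C6H5COO-] = 0.002582/0.05624 = 0.04591 M.
Kb = Kw/Ka = 1.0e-14 / 6.3 x 10^-5 = 1.59e-10.
[OH^-] = sqrt(Kb x [C6H5COO-]) = sqrt(1.59e-10 x 0.04591) = 2.70e-6 M.
pOH = 5.57, so pH = 14.00 - 5.57 = 8.43.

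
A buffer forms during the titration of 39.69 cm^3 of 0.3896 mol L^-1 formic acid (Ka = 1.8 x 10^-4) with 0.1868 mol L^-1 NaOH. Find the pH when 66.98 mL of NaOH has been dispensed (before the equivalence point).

4.37

Initial n(HCOOH) = 0.3896 x 0.03969 = 0.01546 mol.
n(NaOH) added = 0.1868 x 0.06698 = 0.01251 mol, converting that many moles of HCOOH to HCOO-.
Remaining n(HCOOH) = 0.002951 mol; n(HCOO-) = 0.01251 mol.
By Henderson-Hasselbalch, pH = pKa + log([A^-]/[HA]) = 3.74 + log(0.01251/0.002951) = 3.74 + (+0.63) = 4.37.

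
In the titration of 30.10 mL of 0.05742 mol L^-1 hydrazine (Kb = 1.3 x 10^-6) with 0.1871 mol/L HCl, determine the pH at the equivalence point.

4.74

n(N2H4) = 0.05742 x 0.03010 = 0.001728 mol; V(HCl) at equivalence = 0.001728/0.1871 = 0.009238 L.
At equivalence the base is fully converted to N2H5+; total volume = 0.03934 L, so [N2H5+] = 0.001728/0.03934 = 0.04394 M.
Ka(N2H5+) = Kw/Kb = 1.0e-14 / 1.3 x 10^-6 = 7.69e-9.
[H^+] = sqrt(Ka x [N2H5+]) = sqrt(7.69e-9 x 0.04394) = 1.84e-5 M.
pH = -log(1.84e-5) = 4.74.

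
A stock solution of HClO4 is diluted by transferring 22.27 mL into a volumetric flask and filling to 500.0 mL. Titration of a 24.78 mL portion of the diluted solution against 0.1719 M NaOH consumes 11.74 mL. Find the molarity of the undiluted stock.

1.83 M

n(NaOH) = 0.1719 x 0.01174 = 0.002018 mol.
n(HClO4) in the aliquot = 0.002018 mol.
[diluted HClO4] = 0.002018 / 0.02478 = 0.08144 M.
Dilution factor = 500.0/22.27 = 22.45, so [stock] = 0.08144 x 22.45 = 1.83 M.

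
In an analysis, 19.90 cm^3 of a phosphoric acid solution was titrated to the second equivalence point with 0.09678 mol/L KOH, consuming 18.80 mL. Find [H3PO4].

n(KOH) = 0.09678 x 0.01880 = 0.001819 mol.
At the second equivalence point, 2 mol OH^- react per mol H3PO4, so n(H3PO4) = 0.001819 / 2 = 0.0009097 mol.
[H3PO4] = 0.0009097 / 0.01990 L = 0.0457 M.

0.0457 M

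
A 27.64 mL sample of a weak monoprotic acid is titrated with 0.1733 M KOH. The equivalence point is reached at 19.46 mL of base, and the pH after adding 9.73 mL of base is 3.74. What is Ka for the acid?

1.8 x 10^-4

9.73 mL is half of the equivalence volume, so this is the half-equivalence point where [HA] = [A^-].
At half-equivalence pH = pKa, so pKa = 3.74.
Ka = 10^(-3.74) = 1.8 x 10^-4.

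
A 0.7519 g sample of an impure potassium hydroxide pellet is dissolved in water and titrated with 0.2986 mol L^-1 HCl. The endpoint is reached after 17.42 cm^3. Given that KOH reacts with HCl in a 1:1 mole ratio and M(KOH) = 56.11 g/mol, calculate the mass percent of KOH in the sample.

n(HCl) = 0.2986 x 0.01742 = 0.005202 mol.
n(KOH) = 0.005202 / 1 = 0.005202 mol.
mass of KOH = 0.005202 x 56.11 = 0.2919 g.
% purity = 0.2919 / 0.7519 x 100 = 38.8%.

38.8%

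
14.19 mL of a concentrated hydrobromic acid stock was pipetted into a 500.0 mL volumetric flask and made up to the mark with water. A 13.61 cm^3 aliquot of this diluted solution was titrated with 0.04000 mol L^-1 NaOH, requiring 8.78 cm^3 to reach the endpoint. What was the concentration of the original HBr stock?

n(NaOH) = 0.04000 x 0.008780 = 0.0003512 mol.
n(HBr) in the aliquot = 0.0003512 mol.
[diluted HBr] = 0.0003512 / 0.01361 = 0.02580 M.
Dilution factor = 500.0/14.19 = 35.24, so [stock] = 0.02580 x 35.24 = 0.909 M.

0.909 M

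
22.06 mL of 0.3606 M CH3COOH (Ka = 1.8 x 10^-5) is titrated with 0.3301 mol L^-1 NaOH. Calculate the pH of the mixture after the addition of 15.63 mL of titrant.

5.01

Initial n(CH3COOH) = 0.3606 x 0.02206 = 0.007955 mol.
n(NaOH) added = 0.3301 x 0.01563 = 0.005159 mol, converting that many moles of CH3COOH to CH3COO-.
Remaining n(CH3COOH) = 0.002795 mol; n(CH3COO-) = 0.005159 mol.
By Henderson-Hasselbalch, pH = pKa + log([A^-]/[HA]) = 4.74 + log(0.005159/0.002795) = 4.74 + (+0.27) = 5.01.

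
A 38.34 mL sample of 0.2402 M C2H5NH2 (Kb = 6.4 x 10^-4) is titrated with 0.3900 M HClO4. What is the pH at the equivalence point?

5.82

n(C2H5NH2) = 0.2402 x 0.03834 = 0.009209 mol; V(HClO4) at equivalence = 0.009209/0.3900 = 0.02361 L.
At equivalence the base is fully converted to C2H5NH3+; total volume = 0.06195 L, so [C2H5NH3+] = 0.009209/0.06195 = 0.1486 M.
Ka(C2H5NH3+) = Kw/Kb = 1.0e-14 / 6.4 x 10^-4 = 1.56e-11.
[H^+] = sqrt(Ka x [C2H5NH3+]) = sqrt(1.56e-11 x 0.1486) = 1.52e-6 M.
pH = -log(1.52e-6) = 5.82.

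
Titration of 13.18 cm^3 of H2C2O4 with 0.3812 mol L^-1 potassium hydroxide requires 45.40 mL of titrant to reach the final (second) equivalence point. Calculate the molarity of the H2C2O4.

n(KOH) = 0.3812 x 0.04540 = 0.01731 mol.
At the final (second) equivalence point, 2 mol OH^- react per mol H2C2O4, so n(H2C2O4) = 0.01731 / 2 = 0.008653 mol.
[H2C2O4] = 0.008653 / 0.01318 L = 0.657 M.

0.657 M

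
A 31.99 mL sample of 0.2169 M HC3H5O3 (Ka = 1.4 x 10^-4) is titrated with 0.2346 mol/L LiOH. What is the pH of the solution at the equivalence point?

8.45

n(HC3H5O3) = 0.2169 x 0.03199 = 0.006939 mol; V(LiOH) at equivalence = 0.006939/0.2346 = 0.02958 L.
At equivalence all the acid is converted to C3H5O3-; total volume = 0.03199 + 0.02958 = 0.06157 L, so [C3H5O3-] = 0.006939/0.06157 = 0.1127 M.
Kb = Kw/Ka = 1.0e-14 / 1.4 x 10^-4 = 7.14e-11.
[OH^-] = sqrt(Kb x [C3H5O3-]) = sqrt(7.14e-11 x 0.1127) = 2.84e-6 M.
pOH = 5.55, so pH = 14.00 - 5.55 = 8.45.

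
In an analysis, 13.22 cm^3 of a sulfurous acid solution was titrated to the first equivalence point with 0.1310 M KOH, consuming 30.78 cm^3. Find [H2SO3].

n(KOH) = 0.1310 x 0.03078 = 0.004032 mol.
At the first equivalence point, 1 mol OH^- react per mol H2SO3, so n(H2SO3) = 0.004032 / 1 = 0.004032 mol.
[H2SO3] = 0.004032 / 0.01322 L = 0.305 M.

0.305 M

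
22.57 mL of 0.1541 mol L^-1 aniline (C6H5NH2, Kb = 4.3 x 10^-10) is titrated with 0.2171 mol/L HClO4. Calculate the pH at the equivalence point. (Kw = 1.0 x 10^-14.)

n(C6H5NH2) = 0.1541 x 0.02257 = 0.003478 mol; V(HClO4) at equivalence = 0.003478/0.2171 = 0.01602 L.
At equivalence the base is fully converted to C6H5NH3+; total volume = 0.03859 L, so [C6H5NH3+] = 0.003478/0.03859 = 0.09013 M.
Ka(C6H5NH3+) = Kw/Kb = 1.0e-14 / 4.3 x 10^-10 = 2.33e-5.
[H^+] = sqrt(Ka x [C6H5NH3+]) = sqrt(2.33e-5 x 0.09013) = 0.00145 M.
pH = -log(0.00145) = 2.84.

2.84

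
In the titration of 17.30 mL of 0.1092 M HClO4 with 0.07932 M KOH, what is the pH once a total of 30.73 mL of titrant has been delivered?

12.06

n(acid) = 0.1092 x 0.01730 = 0.001889 mol; n(KOH) added = 0.07932 x 0.03073 = 0.002438 mol.
Base is in excess by 0.002438 - 0.001889 = 0.0005483 mol in a total volume of 0.04803 L.
[OH^-] = 0.0005483/0.04803 = 0.01142 M, so pOH = 1.94 and pH = 14.00 - 1.94 = 12.06.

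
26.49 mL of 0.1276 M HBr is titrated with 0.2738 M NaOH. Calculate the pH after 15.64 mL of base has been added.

12.33

n(acid) = 0.1276 x 0.02649 = 0.003380 mol; n(NaOH) added = 0.2738 x 0.01564 = 0.004282 mol.
Base is in excess by 0.004282 - 0.003380 = 0.0009021 mol in a total volume of 0.04213 L.
[OH^-] = 0.0009021/0.04213 = 0.02141 M, so pOH = 1.67 and pH = 14.00 - 1.67 = 12.33.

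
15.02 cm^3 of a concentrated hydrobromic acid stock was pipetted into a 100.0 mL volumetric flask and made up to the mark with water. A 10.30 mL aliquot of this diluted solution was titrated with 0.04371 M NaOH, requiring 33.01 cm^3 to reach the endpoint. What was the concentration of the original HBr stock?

n(NaOH) = 0.04371 x 0.03301 = 0.001443 mol.
n(HBr) in the aliquot = 0.001443 mol.
[diluted HBr] = 0.001443 / 0.01030 = 0.1401 M.
Dilution factor = 100.0/15.02 = 6.658, so [stock] = 0.1401 x 6.658 = 0.933 M.

0.933 M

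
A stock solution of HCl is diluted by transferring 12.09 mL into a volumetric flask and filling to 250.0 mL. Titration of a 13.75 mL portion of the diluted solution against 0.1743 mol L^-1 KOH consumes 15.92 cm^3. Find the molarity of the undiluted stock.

n(KOH) = 0.1743 x 0.01592 = 0.002775 mol.
n(HCl) in the aliquot = 0.002775 mol.
[diluted HCl] = 0.002775 / 0.01375 = 0.2018 M.
Dilution factor = 250.0/12.09 = 20.68, so [stock] = 0.2018 x 20.68 = 4.17 M.

4.17 M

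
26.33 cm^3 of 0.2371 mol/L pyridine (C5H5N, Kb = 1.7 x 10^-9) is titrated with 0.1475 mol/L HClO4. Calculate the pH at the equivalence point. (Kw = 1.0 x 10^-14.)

n(C5H5N) = 0.2371 x 0.02633 = 0.006243 mol; V(HClO4) at equivalence = 0.006243/0.1475 = 0.04232 L.
At equivalence the base is fully converted to C5H5NH+; total volume = 0.06865 L, so [C5H5NH+] = 0.006243/0.06865 = 0.09093 M.
Ka(C5H5NH+) = Kw/Kb = 1.0e-14 / 1.7 x 10^-9 = 5.88e-6.
[H^+] = sqrt(Ka x [C5H5NH+]) = sqrt(5.88e-6 x 0.09093) = 0.000731 M.
pH = -log(0.000731) = 3.14.

3.14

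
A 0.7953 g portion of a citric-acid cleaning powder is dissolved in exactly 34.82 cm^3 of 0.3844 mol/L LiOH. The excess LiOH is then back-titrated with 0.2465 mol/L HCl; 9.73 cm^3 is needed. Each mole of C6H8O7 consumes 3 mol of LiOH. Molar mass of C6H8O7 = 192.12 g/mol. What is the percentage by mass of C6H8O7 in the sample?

88.5%

Total n(LiOH) added = 0.3844 x 0.03482 = 0.01338 mol.
n(HCl) used = 0.2465 x 0.009730 = 0.002398 mol, which equals the excess n(LiOH).
So n(LiOH) consumed by the sample = 0.01338 - 0.002398 = 0.01099 mol.
n(C6H8O7) = 0.01099 / 3 = 0.003662 mol.
mass C6H8O7 = 0.003662 x 192.12 = 0.7036 g, so %C6H8O7 = 0.7036/0.7953 x 100 = 88.5%.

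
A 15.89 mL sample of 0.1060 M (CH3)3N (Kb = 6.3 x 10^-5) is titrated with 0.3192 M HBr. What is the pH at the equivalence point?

n((CH3)3N) = 0.1060 x 0.01589 = 0.001684 mol; V(HBr) at equivalence = 0.001684/0.3192 = 0.005277 L.
At equivalence the base is fully converted to (CH3)3NH+; total volume = 0.02117 L, so [(CH3)3NH+] = 0.001684/0.02117 = 0.07957 M.
Ka((CH3)3NH+) = Kw/Kb = 1.0e-14 / 6.3 x 10^-5 = 1.59e-10.
[H^+] = sqrt(Ka x [(CH3)3NH+]) = sqrt(1.59e-10 x 0.07957) = 3.55e-6 M.
pH = -log(3.55e-6) = 5.45.

5.45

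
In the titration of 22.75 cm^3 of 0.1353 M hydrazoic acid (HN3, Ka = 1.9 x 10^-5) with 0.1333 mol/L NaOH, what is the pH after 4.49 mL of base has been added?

4.10

Initial n(HN3) = 0.1353 x 0.02275 = 0.003078 mol.
n(NaOH) added = 0.1333 x 0.004490 = 0.0005985 mol, converting that many moles of HN3 to N3-.
Remaining n(HN3) = 0.002480 mol; n(N3-) = 0.0005985 mol.
By Henderson-Hasselbalch, pH = pKa + log([A^-]/[HA]) = 4.72 + log(0.0005985/0.002480) = 4.72 + (-0.62) = 4.10.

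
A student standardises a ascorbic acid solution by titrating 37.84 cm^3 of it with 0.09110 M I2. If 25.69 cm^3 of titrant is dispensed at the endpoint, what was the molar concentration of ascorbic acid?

0.0618 M

n(I2) = 0.09110 x 0.02569 = 0.002340 mol.
From the balanced equation, 1 mol I2 reacts with 1 mol ascorbic acid, so n(ascorbic acid) = 0.002340 x 1/1 = 0.002340 mol.
[ascorbic acid] = 0.002340 / 0.03784 L = 0.0618 M.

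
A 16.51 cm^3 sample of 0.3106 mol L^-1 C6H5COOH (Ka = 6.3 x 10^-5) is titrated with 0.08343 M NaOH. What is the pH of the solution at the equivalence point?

8.51

n(C6H5COOH) = 0.3106 x 0.01651 = 0.005128 mol; V(NaOH) at equivalence = 0.005128/0.08343 = 0.06146 L.
At equivalence all the acid is converted to C6H5COO-; total volume = 0.01651 + 0.06146 = 0.07797 L, so [C6H5COO-] = 0.005128/0.07797 = 0.06576 M.
Kb = Kw/Ka = 1.0e-14 / 6.3 x 10^-5 = 1.59e-10.
[OH^-] = sqrt(Kb x [C6H5COO-]) = sqrt(1.59e-10 x 0.06576) = 3.23e-6 M.
pOH = 5.49, so pH = 14.00 - 5.49 = 8.51.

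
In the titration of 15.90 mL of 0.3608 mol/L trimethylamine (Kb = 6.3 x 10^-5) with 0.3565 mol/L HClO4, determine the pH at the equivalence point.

5.27

n((CH3)3N) = 0.3608 x 0.01590 = 0.005737 mol; V(HClO4) at equivalence = 0.005737/0.3565 = 0.01609 L.
At equivalence the base is fully converted to (CH3)3NH+; total volume = 0.03199 L, so [(CH3)3NH+] = 0.005737/0.03199 = 0.1793 M.
Ka((CH3)3NH+) = Kw/Kb = 1.0e-14 / 6.3 x 10^-5 = 1.59e-10.
[H^+] = sqrt(Ka x [(CH3)3NH+]) = sqrt(1.59e-10 x 0.1793) = 5.34e-6 M.
pH = -log(5.34e-6) = 5.27.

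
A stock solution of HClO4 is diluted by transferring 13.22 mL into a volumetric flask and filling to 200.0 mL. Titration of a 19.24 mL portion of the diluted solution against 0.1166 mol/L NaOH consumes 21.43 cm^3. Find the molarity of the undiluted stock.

1.96 M

n(NaOH) = 0.1166 x 0.02143 = 0.002499 mol.
n(HClO4) in the aliquot = 0.002499 mol.
[diluted HClO4] = 0.002499 / 0.01924 = 0.1299 M.
Dilution factor = 200.0/13.22 = 15.13, so [stock] = 0.1299 x 15.13 = 1.96 M.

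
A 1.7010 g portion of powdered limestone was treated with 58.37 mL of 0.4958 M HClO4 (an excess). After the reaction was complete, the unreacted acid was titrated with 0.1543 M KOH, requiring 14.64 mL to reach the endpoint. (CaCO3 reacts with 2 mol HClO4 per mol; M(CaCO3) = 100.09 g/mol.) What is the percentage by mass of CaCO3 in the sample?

Total n(HClO4) added = 0.4958 x 0.05837 = 0.02894 mol.
n(KOH) used = 0.1543 x 0.01464 = 0.002259 mol, which equals the excess n(HClO4).
So n(HClO4) consumed by the sample = 0.02894 - 0.002259 = 0.02668 mol.
n(CaCO3) = 0.02668 / 2 = 0.01334 mol.
mass CaCO3 = 0.01334 x 100.09 = 1.335 g, so %CaCO3 = 1.335/1.7010 x 100 = 78.5%.

78.5%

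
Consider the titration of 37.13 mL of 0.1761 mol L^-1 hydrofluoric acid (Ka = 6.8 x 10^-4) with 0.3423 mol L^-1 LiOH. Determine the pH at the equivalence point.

8.12

n(HF) = 0.1761 x 0.03713 = 0.006539 mol; V(LiOH) at equivalence = 0.006539/0.3423 = 0.01910 L.
At equivalence all the acid is converted to F-; total volume = 0.03713 + 0.01910 = 0.05623 L, so [F-] = 0.006539/0.05623 = 0.1163 M.
Kb = Kw/Ka = 1.0e-14 / 6.8 x 10^-4 = 1.47e-11.
[OH^-] = sqrt(Kb x [F-]) = sqrt(1.47e-11 x 0.1163) = 1.31e-6 M.
pOH = 5.88, so pH = 14.00 - 5.88 = 8.12.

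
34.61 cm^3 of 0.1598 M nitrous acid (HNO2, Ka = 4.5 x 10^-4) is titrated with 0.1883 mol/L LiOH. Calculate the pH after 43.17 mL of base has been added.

n(acid) = 0.1598 x 0.03461 = 0.005531 mol; n(LiOH) added = 0.1883 x 0.04317 = 0.008129 mol.
Base is in excess by 0.008129 - 0.005531 = 0.002598 mol in a total volume of 0.07778 L.
[OH^-] = 0.002598/0.07778 = 0.03340 M, so pOH = 1.48 and pH = 14.00 - 1.48 = 12.52.

12.52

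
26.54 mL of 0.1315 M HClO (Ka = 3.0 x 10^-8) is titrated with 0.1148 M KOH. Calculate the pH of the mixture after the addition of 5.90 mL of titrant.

6.90

Initial n(HClO) = 0.1315 x 0.02654 = 0.003490 mol.
n(KOH) added = 0.1148 x 0.005900 = 0.0006773 mol, converting that many moles of HClO to ClO-.
Remaining n(HClO) = 0.002813 mol; n(ClO-) = 0.0006773 mol.
By Henderson-Hasselbalch, pH = pKa + log([A^-]/[HA]) = 7.52 + log(0.0006773/0.002813) = 7.52 + (-0.62) = 6.90.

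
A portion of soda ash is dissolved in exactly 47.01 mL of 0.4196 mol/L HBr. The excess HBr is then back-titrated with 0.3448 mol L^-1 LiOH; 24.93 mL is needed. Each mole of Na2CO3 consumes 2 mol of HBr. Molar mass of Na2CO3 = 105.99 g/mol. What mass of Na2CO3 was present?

0.590 g

Total n(HBr) added = 0.4196 x 0.04701 = 0.01973 mol.
n(LiOH) used = 0.3448 x 0.02493 = 0.008596 mol, which equals the excess n(HBr).
So n(HBr) consumed by the sample = 0.01973 - 0.008596 = 0.01113 mol.
n(Na2CO3) = 0.01113 / 2 = 0.005565 mol.
mass = 0.005565 mol x 105.99 g/mol = 0.590 g.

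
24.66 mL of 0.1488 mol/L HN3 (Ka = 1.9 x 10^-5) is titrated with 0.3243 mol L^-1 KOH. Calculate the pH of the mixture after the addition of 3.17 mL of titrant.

4.31

Initial n(HN3) = 0.1488 x 0.02466 = 0.003669 mol.
n(KOH) added = 0.3243 x 0.003170 = 0.001028 mol, converting that many moles of HN3 to N3-.
Remaining n(HN3) = 0.002641 mol; n(N3-) = 0.001028 mol.
By Henderson-Hasselbalch, pH = pKa + log([A^-]/[HA]) = 4.72 + log(0.001028/0.002641) = 4.72 + (-0.41) = 4.31.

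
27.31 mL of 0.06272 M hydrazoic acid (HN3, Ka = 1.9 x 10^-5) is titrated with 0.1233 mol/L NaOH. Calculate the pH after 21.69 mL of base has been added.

12.29

n(acid) = 0.06272 x 0.02731 = 0.001713 mol; n(NaOH) added = 0.1233 x 0.02169 = 0.002674 mol.
Base is in excess by 0.002674 - 0.001713 = 0.0009615 mol in a total volume of 0.04900 L.
[OH^-] = 0.0009615/0.04900 = 0.01962 M, so pOH = 1.71 and pH = 14.00 - 1.71 = 12.29.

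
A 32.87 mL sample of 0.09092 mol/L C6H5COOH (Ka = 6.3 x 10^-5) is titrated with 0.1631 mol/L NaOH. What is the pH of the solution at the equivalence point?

n(C6H5COOH) = 0.09092 x 0.03287 = 0.002989 mol; V(NaOH) at equivalence = 0.002989/0.1631 = 0.01832 L.
At equivalence all the acid is converted to C6H5COO-; total volume = 0.03287 + 0.01832 = 0.05119 L, so [C6H5COO-] = 0.002989/0.05119 = 0.05838 M.
Kb = Kw/Ka = 1.0e-14 / 6.3 x 10^-5 = 1.59e-10.
[OH^-] = sqrt(Kb x [C6H5COO-]) = sqrt(1.59e-10 x 0.05838) = 3.04e-6 M.
pOH = 5.52, so pH = 14.00 - 5.52 = 8.48.

8.48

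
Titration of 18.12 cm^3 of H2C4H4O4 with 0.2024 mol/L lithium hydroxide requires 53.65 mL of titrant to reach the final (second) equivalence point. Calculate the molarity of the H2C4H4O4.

n(LiOH) = 0.2024 x 0.05365 = 0.01086 mol.
At the final (second) equivalence point, 2 mol OH^- react per mol H2C4H4O4, so n(H2C4H4O4) = 0.01086 / 2 = 0.005429 mol.
[H2C4H4O4] = 0.005429 / 0.01812 L = 0.300 M.

0.300 M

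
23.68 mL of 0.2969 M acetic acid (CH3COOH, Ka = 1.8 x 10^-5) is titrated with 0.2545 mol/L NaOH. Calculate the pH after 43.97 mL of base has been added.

12.79

n(acid) = 0.2969 x 0.02368 = 0.007031 mol; n(NaOH) added = 0.2545 x 0.04397 = 0.01119 mol.
Base is in excess by 0.01119 - 0.007031 = 0.004160 mol in a total volume of 0.06765 L.
[OH^-] = 0.004160/0.06765 = 0.06149 M, so pOH = 1.21 and pH = 14.00 - 1.21 = 12.79.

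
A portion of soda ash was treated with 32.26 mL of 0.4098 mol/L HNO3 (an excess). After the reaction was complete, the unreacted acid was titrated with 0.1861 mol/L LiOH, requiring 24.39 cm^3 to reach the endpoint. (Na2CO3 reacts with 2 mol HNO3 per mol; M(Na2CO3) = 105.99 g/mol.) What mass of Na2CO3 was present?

Total n(HNO3) added = 0.4098 x 0.03226 = 0.01322 mol.
n(LiOH) used = 0.1861 x 0.02439 = 0.004539 mol, which equals the excess n(HNO3).
So n(HNO3) consumed by the sample = 0.01322 - 0.004539 = 0.008681 mol.
n(Na2CO3) = 0.008681 / 2 = 0.004341 mol.
mass = 0.004341 mol x 105.99 g/mol = 0.460 g.

0.460 g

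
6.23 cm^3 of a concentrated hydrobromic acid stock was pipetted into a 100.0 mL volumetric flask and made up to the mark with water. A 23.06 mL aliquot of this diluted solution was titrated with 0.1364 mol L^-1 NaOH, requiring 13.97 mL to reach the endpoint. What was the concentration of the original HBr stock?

n(NaOH) = 0.1364 x 0.01397 = 0.001906 mol.
n(HBr) in the aliquot = 0.001906 mol.
[diluted HBr] = 0.001906 / 0.02306 = 0.08263 M.
Dilution factor = 100.0/6.230 = 16.05, so [stock] = 0.08263 x 16.05 = 1.33 M.

1.33 M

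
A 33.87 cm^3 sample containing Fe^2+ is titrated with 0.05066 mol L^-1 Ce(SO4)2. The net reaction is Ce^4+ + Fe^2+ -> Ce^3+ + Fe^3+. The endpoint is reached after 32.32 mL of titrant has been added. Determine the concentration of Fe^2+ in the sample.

0.0483 M

n(Ce(SO4)2) = 0.05066 x 0.03232 = 0.001637 mol.
From the balanced equation, 1 mol Ce(SO4)2 reacts with 1 mol Fe^2+, so n(Fe^2+) = 0.001637 x 1/1 = 0.001637 mol.
[Fe^2+] = 0.001637 / 0.03387 L = 0.0483 M.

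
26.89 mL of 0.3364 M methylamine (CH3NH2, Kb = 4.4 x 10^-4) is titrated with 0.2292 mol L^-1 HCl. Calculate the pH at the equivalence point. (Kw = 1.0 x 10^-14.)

5.75

n(CH3NH2) = 0.3364 x 0.02689 = 0.009046 mol; V(HCl) at equivalence = 0.009046/0.2292 = 0.03947 L.
At equivalence the base is fully converted to CH3NH3+; total volume = 0.06636 L, so [CH3NH3+] = 0.009046/0.06636 = 0.1363 M.
Ka(CH3NH3+) = Kw/Kb = 1.0e-14 / 4.4 x 10^-4 = 2.27e-11.
[H^+] = sqrt(Ka x [CH3NH3+]) = sqrt(2.27e-11 x 0.1363) = 1.76e-6 M.
pH = -log(1.76e-6) = 5.75.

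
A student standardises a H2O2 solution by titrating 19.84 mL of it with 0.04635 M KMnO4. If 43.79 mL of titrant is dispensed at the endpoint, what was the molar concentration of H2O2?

n(KMnO4) = 0.04635 x 0.04379 = 0.002030 mol.
From the balanced equation, 2 mol KMnO4 reacts with 5 mol H2O2, so n(H2O2) = 0.002030 x 5/2 = 0.005074 mol.
[H2O2] = 0.005074 / 0.01984 L = 0.256 M.

0.256 M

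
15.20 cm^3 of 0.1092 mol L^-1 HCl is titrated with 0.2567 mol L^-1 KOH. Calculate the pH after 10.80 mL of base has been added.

n(acid) = 0.1092 x 0.01520 = 0.001660 mol; n(KOH) added = 0.2567 x 0.01080 = 0.002772 mol.
Base is in excess by 0.002772 - 0.001660 = 0.001113 mol in a total volume of 0.02600 L.
[OH^-] = 0.001113/0.02600 = 0.04279 M, so pOH = 1.37 and pH = 14.00 - 1.37 = 12.63.

12.63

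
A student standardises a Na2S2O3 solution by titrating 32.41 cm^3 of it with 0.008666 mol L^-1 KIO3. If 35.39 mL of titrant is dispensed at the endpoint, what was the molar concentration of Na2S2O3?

0.0568 M

n(KIO3) = 0.008666 x 0.03539 = 0.0003067 mol.
From the balanced equation, 1 mol KIO3 reacts with 6 mol Na2S2O3, so n(Na2S2O3) = 0.0003067 x 6/1 = 0.001840 mol.
[Na2S2O3] = 0.001840 / 0.03241 L = 0.0568 M.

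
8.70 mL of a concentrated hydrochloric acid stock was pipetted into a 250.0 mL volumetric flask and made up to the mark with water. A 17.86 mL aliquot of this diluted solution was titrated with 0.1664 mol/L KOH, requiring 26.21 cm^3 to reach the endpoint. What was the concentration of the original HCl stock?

n(KOH) = 0.1664 x 0.02621 = 0.004361 mol.
n(HCl) in the aliquot = 0.004361 mol.
[diluted HCl] = 0.004361 / 0.01786 = 0.2442 M.
Dilution factor = 250.0/8.700 = 28.74, so [stock] = 0.2442 x 28.74 = 7.02 M.

7.02 M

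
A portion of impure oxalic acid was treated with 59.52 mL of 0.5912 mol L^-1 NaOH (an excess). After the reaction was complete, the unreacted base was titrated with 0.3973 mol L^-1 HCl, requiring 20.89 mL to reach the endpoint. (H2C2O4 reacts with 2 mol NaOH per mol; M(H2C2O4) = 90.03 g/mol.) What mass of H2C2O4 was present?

1.21 g

Total n(NaOH) added = 0.5912 x 0.05952 = 0.03519 mol.
n(HCl) used = 0.3973 x 0.02089 = 0.008300 mol, which equals the excess n(NaOH).
So n(NaOH) consumed by the sample = 0.03519 - 0.008300 = 0.02689 mol.
n(H2C2O4) = 0.02689 / 2 = 0.01344 mol.
mass = 0.01344 mol x 90.03 g/mol = 1.21 g.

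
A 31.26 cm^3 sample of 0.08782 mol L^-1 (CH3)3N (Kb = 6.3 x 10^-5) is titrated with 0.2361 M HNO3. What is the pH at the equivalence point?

5.50

n((CH3)3N) = 0.08782 x 0.03126 = 0.002745 mol; V(HNO3) at equivalence = 0.002745/0.2361 = 0.01163 L.
At equivalence the base is fully converted to (CH3)3NH+; total volume = 0.04289 L, so [(CH3)3NH+] = 0.002745/0.04289 = 0.06401 M.
Ka((CH3)3NH+) = Kw/Kb = 1.0e-14 / 6.3 x 10^-5 = 1.59e-10.
[H^+] = sqrt(Ka x [(CH3)3NH+]) = sqrt(1.59e-10 x 0.06401) = 3.19e-6 M.
pH = -log(3.19e-6) = 5.50.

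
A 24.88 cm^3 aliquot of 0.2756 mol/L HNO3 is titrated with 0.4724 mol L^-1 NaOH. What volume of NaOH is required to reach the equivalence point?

14.5 mL

n(HNO3) = 0.2756 mol/L x 0.02488 L = 0.006857 mol.
At equivalence n(NaOH) = n(HNO3) = 0.006857 mol.
V(NaOH) = 0.006857 / 0.4724 = 0.01452 L = 14.5 mL.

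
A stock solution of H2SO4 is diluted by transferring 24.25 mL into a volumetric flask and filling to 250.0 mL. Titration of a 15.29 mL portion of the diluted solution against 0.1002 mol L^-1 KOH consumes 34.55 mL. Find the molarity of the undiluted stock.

n(KOH) = 0.1002 x 0.03455 = 0.003462 mol.
n(H2SO4) in the aliquot = 0.003462 x 1/2 = 0.001731 mol.
[diluted H2SO4] = 0.001731 / 0.01529 = 0.1132 M.
Dilution factor = 250.0/24.25 = 10.31, so [stock] = 0.1132 x 10.31 = 1.17 M.

1.17 M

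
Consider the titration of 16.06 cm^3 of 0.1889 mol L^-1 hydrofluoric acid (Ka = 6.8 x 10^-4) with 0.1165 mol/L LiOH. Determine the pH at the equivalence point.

n(HF) = 0.1889 x 0.01606 = 0.003034 mol; V(LiOH) at equivalence = 0.003034/0.1165 = 0.02604 L.
At equivalence all the acid is converted to F-; total volume = 0.01606 + 0.02604 = 0.04210 L, so [F-] = 0.003034/0.04210 = 0.07206 M.
Kb = Kw/Ka = 1.0e-14 / 6.8 x 10^-4 = 1.47e-11.
[OH^-] = sqrt(Kb x [F-]) = sqrt(1.47e-11 x 0.07206) = 1.03e-6 M.
pOH = 5.99, so pH = 14.00 - 5.99 = 8.01.

8.01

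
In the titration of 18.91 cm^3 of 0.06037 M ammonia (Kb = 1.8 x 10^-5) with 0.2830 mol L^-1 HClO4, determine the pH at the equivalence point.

5.28

n(NH3) = 0.06037 x 0.01891 = 0.001142 mol; V(HClO4) at equivalence = 0.001142/0.2830 = 0.004034 L.
At equivalence the base is fully converted to NH4+; total volume = 0.02294 L, so [NH4+] = 0.001142/0.02294 = 0.04976 M.
Ka(NH4+) = Kw/Kb = 1.0e-14 / 1.8 x 10^-5 = 5.56e-10.
[H^+] = sqrt(Ka x [NH4+]) = sqrt(5.56e-10 x 0.04976) = 5.26e-6 M.
pH = -log(5.26e-6) = 5.28.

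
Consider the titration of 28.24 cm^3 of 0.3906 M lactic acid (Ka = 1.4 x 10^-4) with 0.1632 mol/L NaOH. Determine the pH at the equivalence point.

n(HC3H5O3) = 0.3906 x 0.02824 = 0.01103 mol; V(NaOH) at equivalence = 0.01103/0.1632 = 0.06759 L.
At equivalence all the acid is converted to C3H5O3-; total volume = 0.02824 + 0.06759 = 0.09583 L, so [C3H5O3-] = 0.01103/0.09583 = 0.1151 M.
Kb = Kw/Ka = 1.0e-14 / 1.4 x 10^-4 = 7.14e-11.
[OH^-] = sqrt(Kb x [C3H5O3-]) = sqrt(7.14e-11 x 0.1151) = 2.87e-6 M.
pOH = 5.54, so pH = 14.00 - 5.54 = 8.46.

8.46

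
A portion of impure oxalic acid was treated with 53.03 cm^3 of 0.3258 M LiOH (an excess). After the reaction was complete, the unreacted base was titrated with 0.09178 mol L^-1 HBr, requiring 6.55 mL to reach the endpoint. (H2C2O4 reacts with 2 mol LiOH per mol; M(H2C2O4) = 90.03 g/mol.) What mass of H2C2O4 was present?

0.751 g

Total n(LiOH) added = 0.3258 x 0.05303 = 0.01728 mol.
n(HBr) used = 0.09178 x 0.006550 = 0.0006012 mol, which equals the excess n(LiOH).
So n(LiOH) consumed by the sample = 0.01728 - 0.0006012 = 0.01668 mol.
n(H2C2O4) = 0.01668 / 2 = 0.008338 mol.
mass = 0.008338 mol x 90.03 g/mol = 0.751 g.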